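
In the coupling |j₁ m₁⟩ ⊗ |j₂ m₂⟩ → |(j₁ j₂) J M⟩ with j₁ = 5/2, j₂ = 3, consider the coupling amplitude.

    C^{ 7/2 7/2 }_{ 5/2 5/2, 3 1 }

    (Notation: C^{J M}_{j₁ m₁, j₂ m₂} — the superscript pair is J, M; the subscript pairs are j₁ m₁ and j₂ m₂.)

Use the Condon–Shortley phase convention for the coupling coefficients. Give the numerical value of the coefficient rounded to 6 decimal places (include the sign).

+√(2/9) ≈ +0.471405

j₁+j₂−J=2  J+j₁−j₂=3  J−j₁+j₂=4  j₁+j₂+J+1=10
(j₁±m₁, j₂±m₂, J±M) = (5,0,4,2,7,0)
P² = 18432
sum k=0..0:
  [0] +1/288 = 1/288
S = 1/288
C² = P²·S² = 2/9 ; C = +0.471405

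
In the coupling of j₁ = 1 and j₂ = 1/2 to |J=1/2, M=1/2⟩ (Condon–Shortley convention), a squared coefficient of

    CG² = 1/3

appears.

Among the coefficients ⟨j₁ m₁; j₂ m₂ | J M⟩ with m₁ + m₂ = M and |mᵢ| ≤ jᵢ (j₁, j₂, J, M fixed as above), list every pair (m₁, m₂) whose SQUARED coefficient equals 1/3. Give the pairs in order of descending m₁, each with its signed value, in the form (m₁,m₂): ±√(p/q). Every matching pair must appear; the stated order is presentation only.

Admissible pairs with m₁+m₂ = M = 1/2: (0,1/2), (1,-1/2)
  (m₁,m₂)=(1,-1/2): CG² = 2/3, CG = +√(2/3)
  (m₁,m₂)=(0,1/2): CG² = 1/3, CG = −√(1/3)   ← matches the target
Pairs with CG² = 1/3: (0,1/2): −√(1/3)

(0,1/2): −√(1/3)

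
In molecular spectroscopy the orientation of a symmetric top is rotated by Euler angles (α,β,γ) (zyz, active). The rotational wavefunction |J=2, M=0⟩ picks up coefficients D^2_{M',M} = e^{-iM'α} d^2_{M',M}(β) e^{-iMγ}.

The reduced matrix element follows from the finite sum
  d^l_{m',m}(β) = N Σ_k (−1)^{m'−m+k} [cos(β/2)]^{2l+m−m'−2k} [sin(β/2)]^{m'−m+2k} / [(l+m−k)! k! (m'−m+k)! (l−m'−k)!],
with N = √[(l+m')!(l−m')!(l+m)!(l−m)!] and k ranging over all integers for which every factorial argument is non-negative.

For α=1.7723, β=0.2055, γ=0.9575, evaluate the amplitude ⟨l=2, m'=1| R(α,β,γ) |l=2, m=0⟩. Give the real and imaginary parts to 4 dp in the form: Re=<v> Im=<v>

Re=0.0490 Im=0.2397

D^2_{1,0}(1.7723,0.2055,0.9575) = e^{-i·1·1.7723}·d^2_{1,0}(0.2055)·e^{-i·0·0.9575}. Compute d first:
With c≡cos(β/2)=0.994726 and s≡sin(β/2)=0.102569, N=[6·1·2·2]^{1/2}=4.898979
The bounds max(0,m−m')=0 and min(l+m,l−m')=1 give 2 terms
  k=0: (−1)^1·4.8990/(2)·0.9947^3·0.1026^1 = -0.247288
  k=1: (−1)^2·4.8990/(2)·0.9947^1·0.1026^3 = +0.002629
d^2_{1,0}(0.2055) = -0.247288 +0.002629 = -0.244659
D = (-0.200143-0.979767i)·(-0.244659)·(+1.000000+0.000000i) = +0.048967+0.239709i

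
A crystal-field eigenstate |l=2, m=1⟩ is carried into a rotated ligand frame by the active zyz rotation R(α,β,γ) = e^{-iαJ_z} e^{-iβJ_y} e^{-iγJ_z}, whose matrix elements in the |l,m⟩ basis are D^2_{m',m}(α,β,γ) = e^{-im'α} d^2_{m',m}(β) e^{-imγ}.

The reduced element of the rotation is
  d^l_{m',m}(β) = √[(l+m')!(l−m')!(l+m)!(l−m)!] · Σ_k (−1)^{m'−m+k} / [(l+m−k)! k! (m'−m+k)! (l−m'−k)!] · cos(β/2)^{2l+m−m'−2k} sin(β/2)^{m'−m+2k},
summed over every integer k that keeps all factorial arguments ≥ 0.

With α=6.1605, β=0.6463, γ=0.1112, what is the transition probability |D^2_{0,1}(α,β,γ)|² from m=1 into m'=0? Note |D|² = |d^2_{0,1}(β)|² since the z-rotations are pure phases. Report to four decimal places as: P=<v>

P=0.3467

D^2_{0,1}(6.1605,0.6463,0.1112) = e^{-i·0·6.1605}·d^2_{0,1}(0.6463)·e^{-i·1·0.1112}. Compute d first:
With c≡cos(β/2)=0.948240 and s≡sin(β/2)=0.317555, N=[2·2·6·1]^{1/2}=4.898979
Admissible k: 1..2 (factorial args all ≥0)
  k=1: (−1)^0·4.8990/(2)·0.9482^3·0.3176^1 = +0.663207
  k=2: (−1)^1·4.8990/(2)·0.9482^1·0.3176^3 = -0.074379
d^2_{0,1}(0.6463) = +0.663207 -0.074379 = +0.588828
|D^2_{0,1}|² = |d^2_{0,1}(β)|² = (+0.588828)² = 0.346719 (the z-rotation phases have unit modulus)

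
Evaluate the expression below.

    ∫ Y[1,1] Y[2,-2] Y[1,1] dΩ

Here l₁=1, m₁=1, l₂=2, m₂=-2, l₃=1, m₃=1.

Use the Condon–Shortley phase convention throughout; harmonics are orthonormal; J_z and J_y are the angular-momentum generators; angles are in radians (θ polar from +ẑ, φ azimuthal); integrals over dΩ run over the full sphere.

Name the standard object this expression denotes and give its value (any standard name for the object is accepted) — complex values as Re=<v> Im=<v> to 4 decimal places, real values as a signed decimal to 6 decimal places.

This is a Gaunt coefficient — the integral of a triple product of spherical harmonics over the sphere.
m-sum 0 ✓  L=4 even ✓  1≤1≤3 ✓
Π(2lᵢ+1) = 3×5×3 = 45
triangle coeff Δ(1,2,1) = 1/30
Σ_t [1,1]: t=1:−1/1 = -1/1
(3j)²=2/15 [(1 2 1; 0 0 0)], sign=+1
Σ_t [0,0]: t=0:+1/4 = 1/4
(3j)²=1/5 [(1 2 1; 1 -2 1)], sign=+1
⇒ 4πI² = 6/5
I = (+1)√(6/5/(4π)) = 0.30901936

Gaunt coefficient, +0.309019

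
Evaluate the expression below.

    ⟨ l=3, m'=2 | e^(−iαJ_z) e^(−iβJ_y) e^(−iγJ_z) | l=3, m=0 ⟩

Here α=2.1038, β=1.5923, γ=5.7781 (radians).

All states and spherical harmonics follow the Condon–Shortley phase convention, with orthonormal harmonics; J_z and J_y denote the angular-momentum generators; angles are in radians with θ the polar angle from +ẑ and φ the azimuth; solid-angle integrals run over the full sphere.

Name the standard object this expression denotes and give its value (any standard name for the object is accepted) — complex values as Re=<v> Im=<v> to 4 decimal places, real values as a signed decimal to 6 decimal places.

Wigner D-matrix element, Re=0.0142 Im=-0.0258

This is a Wigner D-matrix element — the rotation-matrix element ⟨l m'| R(α,β,γ) |l m⟩ in the angular-momentum basis.
D^3_{2,0}(2.1038,1.5923,5.7781) = e^{-i·2·2.1038}·d^3_{2,0}(1.5923)·e^{-i·0·5.7781}. Compute d first:
With c≡cos(β/2)=0.699463 and s≡sin(β/2)=0.714668, N=[120·1·6·6]^{1/2}=65.726707
The bounds max(0,m−m')=0 and min(l+m,l−m')=1 give 2 terms
  k=0: (−1)^2·65.7267/(12)·0.6995^4·0.7147^2 = +0.669622
  k=1: (−1)^3·65.7267/(12)·0.6995^2·0.7147^4 = -0.699051
d^3_{2,0}(1.5923) = +0.669622 -0.699051 = -0.029429
Attach z-rotation phases: D = e^{-i(2)(2.1038)}·(-0.029429)·e^{-i(0)(5.7781)} = +0.014233-0.025759i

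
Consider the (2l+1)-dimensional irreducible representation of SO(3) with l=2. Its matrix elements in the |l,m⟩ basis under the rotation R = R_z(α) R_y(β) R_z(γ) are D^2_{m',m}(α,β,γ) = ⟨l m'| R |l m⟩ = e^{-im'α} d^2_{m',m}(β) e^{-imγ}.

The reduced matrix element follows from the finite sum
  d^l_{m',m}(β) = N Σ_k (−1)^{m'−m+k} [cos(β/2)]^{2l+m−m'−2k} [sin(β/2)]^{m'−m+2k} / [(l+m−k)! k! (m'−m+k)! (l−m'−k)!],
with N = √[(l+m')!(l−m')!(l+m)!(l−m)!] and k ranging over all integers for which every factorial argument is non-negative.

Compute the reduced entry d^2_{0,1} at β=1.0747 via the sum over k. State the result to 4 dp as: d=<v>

d=0.5127

d^2_{0,1}(β=1.0747) via the finite sum:
Half-angle: c=0.859068, s=0.511861. N=√(2·2·6·1)=4.898979
k∈{1,2} keeps every argument non-negative
  k=1: (−1)^0·4.8990/(2)·0.8591^3·0.5119^1 = +0.794897
  k=2: (−1)^1·4.8990/(2)·0.8591^1·0.5119^3 = -0.282202
d^2_{0,1}(1.0747) = +0.794897 -0.282202 = +0.512695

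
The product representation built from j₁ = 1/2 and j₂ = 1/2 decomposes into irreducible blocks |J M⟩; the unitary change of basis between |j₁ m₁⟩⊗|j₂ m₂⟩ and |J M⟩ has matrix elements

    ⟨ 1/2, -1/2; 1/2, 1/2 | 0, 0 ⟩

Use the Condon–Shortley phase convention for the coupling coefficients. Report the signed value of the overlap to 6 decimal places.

−√(1/2) ≈ -0.707107

triangle: 1!*0!*0!/2! = 1/2
(j±m)!: 0!*1!*1!*0!*0!*0! = 1
prefactor² = (2J+1)*Δ*N² = 1/2
  k=1: −1/(1!*0!*0!*0!*0!*0!) = -1
Σ = -1  ⇒  CG² = 1/2*(-1)² = 1/2
CG = −√(1/2) = -0.707107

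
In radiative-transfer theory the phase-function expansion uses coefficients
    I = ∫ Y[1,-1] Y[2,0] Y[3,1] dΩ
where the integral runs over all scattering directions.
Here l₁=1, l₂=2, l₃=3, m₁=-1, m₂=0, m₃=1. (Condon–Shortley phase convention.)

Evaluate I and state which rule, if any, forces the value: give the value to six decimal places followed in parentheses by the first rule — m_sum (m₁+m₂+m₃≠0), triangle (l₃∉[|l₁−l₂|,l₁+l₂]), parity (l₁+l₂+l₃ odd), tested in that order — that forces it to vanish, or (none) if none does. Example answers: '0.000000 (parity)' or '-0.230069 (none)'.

Checks pass: Σm=0; 6 even; l₃=3∈[1,3].
(2·1+1)(2·2+1)(2·3+1) = 105
Δ: 0! 2! 4! / 7! → 1/105
sum: t=0:+1/4 = 1/4
3j²(1 2 3; 0 0 0) = Δ·Π!·Σ² = 3/35  (sign -1)
sum: t=0:+1/8 = 1/8
3j²(1 2 3; -1 0 1) = Δ·Π!·Σ² = 2/35  (sign +1)
combine: 4πI² = 105·3/35·2/35 = 18/35
take √, sign -1: I = -0.20230066
No selection rule forces the value: the integral is nonzero (none).

-0.202301 (none)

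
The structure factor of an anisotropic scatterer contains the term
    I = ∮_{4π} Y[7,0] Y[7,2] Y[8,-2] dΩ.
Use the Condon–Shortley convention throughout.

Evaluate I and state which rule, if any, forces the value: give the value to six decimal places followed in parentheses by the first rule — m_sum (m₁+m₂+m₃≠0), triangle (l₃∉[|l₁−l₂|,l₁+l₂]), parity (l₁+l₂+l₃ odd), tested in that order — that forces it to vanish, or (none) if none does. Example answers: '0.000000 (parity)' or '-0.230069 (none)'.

-0.040813 (none)

Checks pass: Σm=0; 22 even; l₃=8∈[0,14].
(2·7+1)(2·7+1)(2·8+1) = 3825
Δ: 6! 8! 8! / 23! → 1/22086194130
sum: t=0:+1/18289152000 t=1:−1/248832000 t=2:+1/24883200 t=3:−1/11943936 t=4:+1/24883200 t=5:−1/248832000 t=6:+1/18289152000 = -11/975421440
3j²(7 7 8; 0 0 0) = Δ·Π!·Σ² = 1750/289731  (sign -1)
sum: t=1:−1/6967296000 t=2:+1/174182400 t=3:−1/29859840 t=4:+1/24883200 t=5:−1/99532800 t=6:+1/2612736000 = 11/4180377600
3j²(7 7 8; 0 2 -2) = Δ·Π!·Σ² = 175/193154  (sign +1)
combine: 4πI² = 3825·1750/289731·175/193154 = 11484375/548653937
take √, sign -1: I = -0.04081309
No selection rule forces the value: the integral is nonzero (none).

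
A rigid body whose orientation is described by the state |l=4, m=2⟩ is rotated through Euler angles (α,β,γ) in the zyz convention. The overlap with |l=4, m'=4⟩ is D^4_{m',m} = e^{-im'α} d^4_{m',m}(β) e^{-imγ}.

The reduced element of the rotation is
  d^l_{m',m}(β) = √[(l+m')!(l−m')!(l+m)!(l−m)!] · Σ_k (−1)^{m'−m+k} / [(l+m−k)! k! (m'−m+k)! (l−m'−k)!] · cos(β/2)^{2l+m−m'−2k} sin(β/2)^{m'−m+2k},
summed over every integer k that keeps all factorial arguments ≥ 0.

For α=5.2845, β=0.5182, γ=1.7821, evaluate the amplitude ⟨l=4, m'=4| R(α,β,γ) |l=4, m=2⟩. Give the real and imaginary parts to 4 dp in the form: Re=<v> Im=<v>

D^4_{4,2}(5.2845,0.5182,1.7821) = e^{-i·4·5.2845}·d^4_{4,2}(0.5182)·e^{-i·2·1.7821}. Compute d first:
With c≡cos(β/2)=0.966621 and s≡sin(β/2)=0.256211, N=[40320·1·720·2]^{1/2}=7619.763776
k: max(0,(2)−(4))=0 … min(4+(2),4−(4))=0
  k=0: (−1)^2·7619.7638/(1440)·0.9666^6·0.2562^2 = +0.283342
d^4_{4,2}(0.5182) = +0.283342
D = (-0.657614-0.753355i)·(+0.283342)·(-0.912023+0.410140i) = +0.257484+0.118256i

Re=0.2575 Im=0.1183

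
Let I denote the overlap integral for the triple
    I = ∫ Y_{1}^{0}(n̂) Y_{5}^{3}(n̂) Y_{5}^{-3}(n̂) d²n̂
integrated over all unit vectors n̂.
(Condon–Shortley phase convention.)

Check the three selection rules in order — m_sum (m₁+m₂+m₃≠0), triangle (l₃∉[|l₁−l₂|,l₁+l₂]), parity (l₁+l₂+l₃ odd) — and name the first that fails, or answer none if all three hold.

parity

m₁+m₂+m₃ = 0 + 3 − 3 = 0  ✓
triangle: |1−5|=4 ≤ l₃=5 ≤ 1+5=6  ✓
parity: l₁+l₂+l₃ = 11 is odd  ✗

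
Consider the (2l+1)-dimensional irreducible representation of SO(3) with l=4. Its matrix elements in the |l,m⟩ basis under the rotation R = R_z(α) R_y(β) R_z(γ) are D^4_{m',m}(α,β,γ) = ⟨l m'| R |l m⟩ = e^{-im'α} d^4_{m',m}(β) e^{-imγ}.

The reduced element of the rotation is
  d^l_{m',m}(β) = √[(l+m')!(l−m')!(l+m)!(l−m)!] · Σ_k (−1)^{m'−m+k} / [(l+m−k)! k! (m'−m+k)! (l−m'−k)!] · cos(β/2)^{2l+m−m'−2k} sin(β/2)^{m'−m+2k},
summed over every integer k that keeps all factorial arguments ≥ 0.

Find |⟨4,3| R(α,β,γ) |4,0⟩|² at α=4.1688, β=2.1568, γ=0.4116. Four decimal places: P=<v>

D^4_{3,0}(4.1688,2.1568,0.4116) = e^{-i·3·4.1688}·d^4_{3,0}(2.1568)·e^{-i·0·0.4116}. Compute d first:
c=cos(2.156800/2)=0.472739, s=sin(2.156800/2)=0.881203; N=√[5040·1·24·24]=1703.830978
Admissible k: 0..1 (factorial args all ≥0)
  k=0: (−1)^3·1703.8310/(144)·0.4727^5·0.8812^3 = -0.191160
  k=1: (−1)^4·1703.8310/(144)·0.4727^3·0.8812^5 = +0.664212
d^4_{3,0}(2.1568) = -0.191160 +0.664212 = +0.473052
|D^4_{3,0}|² = |d^4_{3,0}(β)|² = (+0.473052)² = 0.223778 (the z-rotation phases have unit modulus)

P=0.2238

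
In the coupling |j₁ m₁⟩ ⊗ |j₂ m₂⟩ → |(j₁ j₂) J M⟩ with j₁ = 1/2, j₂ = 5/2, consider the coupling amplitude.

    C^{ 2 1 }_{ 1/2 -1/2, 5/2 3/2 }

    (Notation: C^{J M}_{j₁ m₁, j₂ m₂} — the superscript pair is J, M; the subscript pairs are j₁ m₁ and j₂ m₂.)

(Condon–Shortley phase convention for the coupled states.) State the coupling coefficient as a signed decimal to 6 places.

-0.816497

triangle: 1!×0!×4!/6! = 24/720
(j±m)!: 0!×1!×4!×1!×3!×1! = 144
prefactor² = (2J+1)×Δ×N² = 24
  k=1: −1/(1!×0!×0!×3!×0!×1!) = -1/6
Σ = -1/6  ⇒  CG² = 24×(-1/6)² = 2/3
CG = −√(2/3) = -0.816497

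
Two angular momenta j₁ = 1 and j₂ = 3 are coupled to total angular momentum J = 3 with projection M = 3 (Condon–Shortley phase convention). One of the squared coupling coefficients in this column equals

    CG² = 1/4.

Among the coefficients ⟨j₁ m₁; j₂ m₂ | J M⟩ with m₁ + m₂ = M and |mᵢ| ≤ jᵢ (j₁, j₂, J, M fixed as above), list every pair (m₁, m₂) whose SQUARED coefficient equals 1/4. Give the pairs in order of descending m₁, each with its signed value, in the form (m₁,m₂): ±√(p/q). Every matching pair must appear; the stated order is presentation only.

Admissible pairs with m₁+m₂ = M = 3: (0,3), (1,2)
  (m₁,m₂)=(1,2): CG² = 1/4, CG = +√(1/4)   ← matches the target
  (m₁,m₂)=(0,3): CG² = 3/4, CG = −√(3/4)
Pairs with CG² = 1/4: (1,2): +√(1/4)

(1,2): +√(1/4)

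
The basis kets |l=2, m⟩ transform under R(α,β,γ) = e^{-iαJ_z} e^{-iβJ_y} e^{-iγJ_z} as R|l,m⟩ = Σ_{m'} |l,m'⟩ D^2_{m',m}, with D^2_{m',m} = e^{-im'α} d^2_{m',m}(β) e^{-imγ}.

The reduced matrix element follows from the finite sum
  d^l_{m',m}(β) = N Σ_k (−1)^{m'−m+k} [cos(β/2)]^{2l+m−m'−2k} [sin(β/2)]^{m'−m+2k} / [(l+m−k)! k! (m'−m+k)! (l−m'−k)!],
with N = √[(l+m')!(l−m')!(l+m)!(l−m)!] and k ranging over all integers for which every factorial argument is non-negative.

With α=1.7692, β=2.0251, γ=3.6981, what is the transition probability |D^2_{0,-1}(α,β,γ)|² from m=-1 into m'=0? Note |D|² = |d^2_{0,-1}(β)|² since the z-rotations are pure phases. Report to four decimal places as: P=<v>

P=0.2332

Split into d^2_{0,-1}(β=2.0251) × two z-phases.
With c≡cos(β/2)=0.529700 and s≡sin(β/2)=0.848185, N=[2·2·1·6]^{1/2}=4.898979
k: max(0,(-1)−(0))=0 … min(2+(-1),2−(0))=1
  k=0: (−1)^1·4.8990/(2)·0.5297^3·0.8482^1 = -0.308784
  k=1: (−1)^2·4.8990/(2)·0.5297^1·0.8482^3 = +0.791731
d^2_{0,-1}(2.0251) = -0.308784 +0.791731 = +0.482946
|D^2_{0,-1}|² = |d^2_{0,-1}(β)|² = (+0.482946)² = 0.233237 (the z-rotation phases have unit modulus)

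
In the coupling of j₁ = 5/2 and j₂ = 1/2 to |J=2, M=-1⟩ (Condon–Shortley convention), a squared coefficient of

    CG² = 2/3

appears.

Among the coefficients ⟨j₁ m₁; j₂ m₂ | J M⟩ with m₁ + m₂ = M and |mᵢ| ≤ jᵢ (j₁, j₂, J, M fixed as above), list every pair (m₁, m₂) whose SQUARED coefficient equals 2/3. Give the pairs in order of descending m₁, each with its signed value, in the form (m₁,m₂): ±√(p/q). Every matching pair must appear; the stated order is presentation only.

Admissible pairs with m₁+m₂ = M = -1: (-3/2,1/2), (-1/2,-1/2)
  (m₁,m₂)=(-1/2,-1/2): CG² = 1/3, CG = +√(1/3)
  (m₁,m₂)=(-3/2,1/2): CG² = 2/3, CG = −√(2/3)   ← matches the target
Pairs with CG² = 2/3: (-3/2,1/2): −√(2/3)

(-3/2,1/2): −√(2/3)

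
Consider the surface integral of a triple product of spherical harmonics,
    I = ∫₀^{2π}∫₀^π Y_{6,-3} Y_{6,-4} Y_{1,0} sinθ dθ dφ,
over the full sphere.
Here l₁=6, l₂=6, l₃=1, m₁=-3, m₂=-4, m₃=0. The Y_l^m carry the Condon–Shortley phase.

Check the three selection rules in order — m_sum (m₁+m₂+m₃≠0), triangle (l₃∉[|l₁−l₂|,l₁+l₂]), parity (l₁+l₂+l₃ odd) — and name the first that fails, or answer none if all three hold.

m_sum

m₁+m₂+m₃ = -3 − 4 + 0 = -7  ✗
triangle: |6−6|=0 ≤ l₃=1 ≤ 6+6=12
parity: l₁+l₂+l₃ = 13 is odd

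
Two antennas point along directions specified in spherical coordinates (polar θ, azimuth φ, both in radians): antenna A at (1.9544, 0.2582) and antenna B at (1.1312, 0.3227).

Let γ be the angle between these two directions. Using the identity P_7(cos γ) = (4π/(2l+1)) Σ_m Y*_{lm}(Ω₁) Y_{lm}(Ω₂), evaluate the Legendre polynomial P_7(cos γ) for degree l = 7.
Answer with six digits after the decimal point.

Term-by-term m-sum for l=7 (normalisation 4π/15 = 0.837758):
  m=-7: Y*=(-0.069116, 0.286647)  Y=(-0.157802, -0.191937)  product (0.065925, -0.031967)
  m=-6: Y*=(-0.009616, -0.445173)  Y=(-0.156236, -0.408369)  product (-0.180293, 0.073479)
  m=-5: Y*=(0.057045, 0.198532)  Y=(-0.012875, -0.301312)  product (0.059086, -0.019744)
  m=-4: Y*=(0.122705, 0.205637)  Y=(-0.037360, 0.129926)  product (-0.031302, 0.008260)
  m=-3: Y*=(-0.216845, -0.212211)  Y=(-0.198105, 0.287900)  product (0.104054, -0.020390)
  m=-2: Y*=(-0.104988, -0.059612)  Y=(-0.010096, 0.007602)  product (0.001513, -0.000196)
  m=-1: Y*=(0.307919, 0.081320)  Y=(0.315855, -0.105618)  product (0.105847, -0.006837)
  m=+0: Y*=(0.084203, -0.000000)  Y=(0.054271, 0.000000)  product (0.004570, 0.000000)
  m=+1: Y*=(-0.307919, 0.081320)  Y=(-0.315855, -0.105618)  product (0.105847, 0.006837)
  m=+2: Y*=(-0.104988, 0.059612)  Y=(-0.010096, -0.007602)  product (0.001513, 0.000196)
  m=+3: Y*=(0.216845, -0.212211)  Y=(0.198105, 0.287900)  product (0.104054, 0.020390)
  m=+4: Y*=(0.122705, -0.205637)  Y=(-0.037360, -0.129926)  product (-0.031302, -0.008260)
  m=+5: Y*=(-0.057045, 0.198532)  Y=(0.012875, -0.301312)  product (0.059086, 0.019744)
  m=+6: Y*=(-0.009616, 0.445173)  Y=(-0.156236, 0.408369)  product (-0.180293, -0.073479)
  m=+7: Y*=(0.069116, 0.286647)  Y=(0.157802, -0.191937)  product (0.065925, 0.031967)
Accumulated sum (0.254229, 0.000000); after 4π/(2l+1) scaling, (0.212982, 0.000000) ⇒ P_7 = 0.212982

0.212982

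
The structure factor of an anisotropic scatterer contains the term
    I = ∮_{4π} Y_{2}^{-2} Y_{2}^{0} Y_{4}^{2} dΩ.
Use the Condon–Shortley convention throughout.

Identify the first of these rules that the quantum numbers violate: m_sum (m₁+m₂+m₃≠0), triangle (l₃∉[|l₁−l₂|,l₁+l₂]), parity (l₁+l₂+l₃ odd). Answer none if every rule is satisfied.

none

m₁+m₂+m₃ = -2 + 0 + 2 = 0  ✓
triangle: |2−2|=0 ≤ l₃=4 ≤ 2+2=4  ✓
parity: l₁+l₂+l₃ = 8 is even  ✓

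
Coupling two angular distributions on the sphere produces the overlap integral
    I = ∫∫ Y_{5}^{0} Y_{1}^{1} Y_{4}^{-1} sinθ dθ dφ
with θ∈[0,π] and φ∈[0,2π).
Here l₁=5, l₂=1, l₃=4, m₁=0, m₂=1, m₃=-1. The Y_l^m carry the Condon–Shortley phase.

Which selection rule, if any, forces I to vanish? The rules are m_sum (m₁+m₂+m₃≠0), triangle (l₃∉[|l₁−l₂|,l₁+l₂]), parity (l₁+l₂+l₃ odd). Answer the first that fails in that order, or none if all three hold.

m₁+m₂+m₃ = 0 + 1 − 1 = 0  ✓
triangle: |5−1|=4 ≤ l₃=4 ≤ 5+1=6  ✓
parity: l₁+l₂+l₃ = 10 is even  ✓

none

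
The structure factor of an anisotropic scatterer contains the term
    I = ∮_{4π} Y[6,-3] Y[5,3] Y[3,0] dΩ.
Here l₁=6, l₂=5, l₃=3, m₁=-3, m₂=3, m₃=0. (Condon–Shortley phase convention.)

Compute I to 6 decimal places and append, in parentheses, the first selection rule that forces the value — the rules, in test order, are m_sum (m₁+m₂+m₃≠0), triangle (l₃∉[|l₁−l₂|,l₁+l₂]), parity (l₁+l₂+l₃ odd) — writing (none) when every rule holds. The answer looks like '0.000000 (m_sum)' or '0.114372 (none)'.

Checks pass: Σm=0; 14 even; l₃=3∈[1,11].
(2·6+1)(2·5+1)(2·3+1) = 1001
Δ: 8! 4! 2! / 15! → 1/675675
sum: t=3:−1/8640 t=4:+1/2304 t=5:−1/8640 = 7/34560
3j²(6 5 3; 0 0 0) = Δ·Π!·Σ² = 7/429  (sign -1)
sum: t=6:+1/17280 t=7:−1/20160 t=8:+1/483840 = 1/96768
3j²(6 5 3; -3 3 0) = Δ·Π!·Σ² = 1/1001  (sign -1)
combine: 4πI² = 1001·7/429·1/1001 = 7/429
take √, sign +1: I = 0.03603425
No selection rule forces the value: the integral is nonzero (none).

0.036034 (none)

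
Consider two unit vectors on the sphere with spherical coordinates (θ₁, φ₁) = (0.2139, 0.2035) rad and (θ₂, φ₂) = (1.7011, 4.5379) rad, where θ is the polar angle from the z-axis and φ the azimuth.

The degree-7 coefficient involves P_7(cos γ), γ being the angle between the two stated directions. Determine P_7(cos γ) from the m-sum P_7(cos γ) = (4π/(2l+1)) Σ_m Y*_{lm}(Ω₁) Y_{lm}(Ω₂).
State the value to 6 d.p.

Summing Y*_{l m}(θ₁,φ₁)·Y_{l m}(θ₂,φ₂) over m ∈ [−7, 7]; prefactor 4π/(2·7+1) = 0.837758:
  m=-7: (0.000001, 0.000010) × (0.442649, -0.161265) = (0.000002, 0.000004)  (running Σ = (0.000002, 0.000004))
  m=-6: (0.000057, 0.000157) × (0.115552, 0.200021) = (-0.000025, 0.000030)  (running Σ = (-0.000023, 0.000034))
  m=-5: (0.000949, 0.001536) × (0.210209, -0.176465) = (0.000470, 0.000155)  (running Σ = (0.000448, 0.000189))
  m=-4: (0.009412, 0.009966) × (0.196333, 0.164684) = (0.000207, 0.003507)  (running Σ = (0.000654, 0.003696))
  m=-3: (0.061020, 0.042694) × (0.103855, -0.179937) = (0.014019, -0.006546)  (running Σ = (0.014674, -0.002850))
  m=-2: (0.255339, 0.110069) × (0.247609, 0.090098) = (0.053307, 0.050259)  (running Σ = (0.067981, 0.047409))
  m=-1: (0.612199, 0.126331) × (0.031443, -0.178369) = (0.041783, -0.105225)  (running Σ = (0.109764, -0.057816))
  m=0: (0.496050, -0.000000) × (0.265087, 0.000000) = (0.131497, 0.000000)  (running Σ = (0.241261, -0.057816))
  m=1: (-0.612199, 0.126331) × (-0.031443, -0.178369) = (0.041783, 0.105225)  (running Σ = (0.283044, 0.047409))
  m=2: (0.255339, -0.110069) × (0.247609, -0.090098) = (0.053307, -0.050259)  (running Σ = (0.336351, -0.002850))
  m=3: (-0.061020, 0.042694) × (-0.103855, -0.179937) = (0.014019, 0.006546)  (running Σ = (0.350370, 0.003696))
  m=4: (0.009412, -0.009966) × (0.196333, -0.164684) = (0.000207, -0.003507)  (running Σ = (0.350577, 0.000189))
  m=5: (-0.000949, 0.001536) × (-0.210209, -0.176465) = (0.000470, -0.000155)  (running Σ = (0.351047, 0.000034))
  m=6: (0.000057, -0.000157) × (0.115552, -0.200021) = (-0.000025, -0.000030)  (running Σ = (0.351022, 0.000004))
  m=7: (-0.000001, 0.000010) × (-0.442649, -0.161265) = (0.000002, -0.000004)  (running Σ = (0.351025, 0.000000))
Σ over m = (0.351025, 0.000000); ×(4π/15) → (0.294074, 0.000000). Real part: 0.294074

0.294074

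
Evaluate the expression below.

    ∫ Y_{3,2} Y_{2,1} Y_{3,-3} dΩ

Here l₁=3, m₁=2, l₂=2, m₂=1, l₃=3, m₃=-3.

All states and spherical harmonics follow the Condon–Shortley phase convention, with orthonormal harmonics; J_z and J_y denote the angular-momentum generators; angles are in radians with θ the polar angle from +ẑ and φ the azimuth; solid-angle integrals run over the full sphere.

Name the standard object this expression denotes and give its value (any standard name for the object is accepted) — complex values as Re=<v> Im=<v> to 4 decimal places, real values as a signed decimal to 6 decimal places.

Gaunt coefficient, -0.210261

This is a Gaunt coefficient — the integral of a triple product of spherical harmonics over the sphere.
Checks pass: Σm=0; 8 even; l₃=3∈[1,5].
(2·3+1)(2·2+1)(2·3+1) = 245
Δ: 2! 4! 2! / 9! → 1/3780
sum: t=0:+1/24 t=1:−1/4 t=2:+1/24 = -1/6
3j²(3 2 3; 0 0 0) = Δ·Π!·Σ² = 4/105  (sign +1)
sum: t=1:−1/48 = -1/48
3j²(3 2 3; 2 1 -3) = Δ·Π!·Σ² = 5/84  (sign -1)
combine: 4πI² = 245·4/105·5/84 = 5/9
take √, sign -1: I = -0.21026104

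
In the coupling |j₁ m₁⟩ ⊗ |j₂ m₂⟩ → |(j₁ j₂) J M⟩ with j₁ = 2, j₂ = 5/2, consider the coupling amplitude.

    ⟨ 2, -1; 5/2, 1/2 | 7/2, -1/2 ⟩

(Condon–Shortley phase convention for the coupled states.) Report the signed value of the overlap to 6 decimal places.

j₁+j₂−J=1  J+j₁−j₂=3  J−j₁+j₂=4  j₁+j₂+J+1=9
(j₁±m₁, j₂±m₂, J±M) = (1,3,3,2,3,4)
P² = 1152/35
sum k=0..1:
  [0] +1/36 = 1/36
  [1] −1/8 = -1/8
S = -7/72
C² = P²·S² = 14/45 ; C = -0.557773

-0.557773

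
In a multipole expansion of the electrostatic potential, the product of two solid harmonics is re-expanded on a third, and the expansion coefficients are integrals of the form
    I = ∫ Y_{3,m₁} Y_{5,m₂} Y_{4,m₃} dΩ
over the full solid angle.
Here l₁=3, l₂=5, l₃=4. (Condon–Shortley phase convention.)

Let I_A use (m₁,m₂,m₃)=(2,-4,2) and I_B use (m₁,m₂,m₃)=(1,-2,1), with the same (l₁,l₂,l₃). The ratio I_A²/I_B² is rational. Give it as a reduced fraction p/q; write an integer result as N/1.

Same 3,5,4: normalisation and zero-m 3j drop out of the ratio.
A: Δ: 4! 2! 6! / 13! → 1/180180; sum: t=0:+1/2880 t=1:−1/8640 = 1/4320; 3j²(3 5 4; 2 -4 2) = Δ·Π!·Σ² = 8/429  (sign +1)
B: Δ: 4! 2! 6! / 13! → 1/180180; sum: t=0:+1/1728 t=1:−1/288 t=2:+1/960 = -1/540; 3j²(3 5 4; 1 -2 1) = Δ·Π!·Σ² = 128/6435  (sign +1)
I_A²/I_B² = (8/429)/(128/6435) = 15/16

15/16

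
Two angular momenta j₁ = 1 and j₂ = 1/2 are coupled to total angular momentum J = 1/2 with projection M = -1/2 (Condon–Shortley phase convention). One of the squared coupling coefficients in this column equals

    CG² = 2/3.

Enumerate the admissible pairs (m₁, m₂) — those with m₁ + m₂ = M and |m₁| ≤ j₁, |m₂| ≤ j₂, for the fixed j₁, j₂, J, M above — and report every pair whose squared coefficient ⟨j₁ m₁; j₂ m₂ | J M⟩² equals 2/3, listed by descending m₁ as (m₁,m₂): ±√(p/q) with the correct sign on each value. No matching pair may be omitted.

(-1,1/2): −√(2/3)

Admissible pairs with m₁+m₂ = M = -1/2: (-1,1/2), (0,-1/2)
  (m₁,m₂)=(0,-1/2): CG² = 1/3, CG = +√(1/3)
  (m₁,m₂)=(-1,1/2): CG² = 2/3, CG = −√(2/3)   ← matches the target
Pairs with CG² = 2/3: (-1,1/2): −√(2/3)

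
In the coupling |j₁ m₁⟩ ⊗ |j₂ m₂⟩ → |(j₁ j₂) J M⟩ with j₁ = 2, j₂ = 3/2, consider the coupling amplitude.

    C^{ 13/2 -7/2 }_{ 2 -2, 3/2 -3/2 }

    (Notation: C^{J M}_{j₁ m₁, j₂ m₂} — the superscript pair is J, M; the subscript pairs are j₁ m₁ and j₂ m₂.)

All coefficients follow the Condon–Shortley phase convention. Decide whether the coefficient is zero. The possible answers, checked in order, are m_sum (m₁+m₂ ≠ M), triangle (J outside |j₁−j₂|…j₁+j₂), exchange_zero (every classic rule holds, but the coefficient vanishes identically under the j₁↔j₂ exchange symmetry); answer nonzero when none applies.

triangle

m-sum: m₁+m₂ = -2+(-3/2) = -7/2, M = -7/2  ✓
triangle: need |j₁−j₂| ≤ J ≤ j₁+j₂, i.e. J ∈ [1/2, 7/2]; J = 13/2 is outside ✗ ⇒ coefficient is 0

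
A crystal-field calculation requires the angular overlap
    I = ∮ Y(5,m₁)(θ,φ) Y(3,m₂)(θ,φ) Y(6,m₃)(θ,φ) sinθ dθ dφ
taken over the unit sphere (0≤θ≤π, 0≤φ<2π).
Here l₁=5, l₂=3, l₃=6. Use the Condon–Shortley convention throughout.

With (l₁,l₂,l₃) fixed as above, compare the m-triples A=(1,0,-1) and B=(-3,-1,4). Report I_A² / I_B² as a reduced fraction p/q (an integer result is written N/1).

7/6

Shared (l₁,l₂,l₃)=(5,3,6): N and (l;000)² cancel in I_A²/I_B².
A: Δ = 2!·8!·4!/15! = 1/675675; Racah Σ t=0..2: t=0:+1/6912 t=1:−1/2880 t=2:+1/17280 = -1/6912; ⇒ 3j(5 3 6; 1 0 -1)² = 5/429, sgn +1
B: Δ = 2!·8!·4!/15! = 1/675675; Racah Σ t=0..2: t=0:+1/322560 t=1:−1/30240 t=2:+1/69120 = -1/64512; ⇒ 3j(5 3 6; -3 -1 4)² = 10/1001, sgn -1
I_A²/I_B² = (5/429)/(10/1001) = 7/6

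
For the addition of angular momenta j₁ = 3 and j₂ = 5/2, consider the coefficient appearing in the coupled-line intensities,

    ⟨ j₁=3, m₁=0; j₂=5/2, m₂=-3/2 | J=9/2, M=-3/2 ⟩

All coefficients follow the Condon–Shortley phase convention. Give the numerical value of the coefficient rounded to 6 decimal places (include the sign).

triangle: 1!×5!×4!/11! = 2880/39916800
(j±m)!: 3!×3!×1!×4!×3!×6! = 3732480
prefactor² = (2J+1)×Δ×N² = 207360/77
  k=0: +1/(0!×1!×3!×1!×2!×3!) = 1/72
  k=1: −1/(1!×0!×2!×0!×3!×4!) = -1/288
Σ = 1/96  ⇒  CG² = 207360/77×(1/96)² = 45/154
CG = +√(45/154) = +0.540562

+√(45/154) = +0.540562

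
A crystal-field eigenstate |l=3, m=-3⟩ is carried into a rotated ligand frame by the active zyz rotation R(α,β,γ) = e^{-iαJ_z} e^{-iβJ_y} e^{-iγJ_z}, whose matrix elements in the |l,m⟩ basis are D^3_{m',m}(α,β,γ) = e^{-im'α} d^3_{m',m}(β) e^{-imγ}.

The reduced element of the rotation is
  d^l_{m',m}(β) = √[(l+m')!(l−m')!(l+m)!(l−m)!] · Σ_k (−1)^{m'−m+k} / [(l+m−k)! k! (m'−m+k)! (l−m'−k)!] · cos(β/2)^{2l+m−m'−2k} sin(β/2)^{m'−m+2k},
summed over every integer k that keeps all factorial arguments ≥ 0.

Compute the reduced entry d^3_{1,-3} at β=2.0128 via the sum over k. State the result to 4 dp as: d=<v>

d=0.5647

d^3_{1,-3}(β=2.0128) via the finite sum:
Half-angle: c=0.534906, s=0.844912. N=√(24·2·1·720)=185.903201
k: max(0,(-3)−(1))=0 … min(3+(-3),3−(1))=0
  k=0: (−1)^4·185.9032/(48)·0.5349^2·0.8449^4 = +0.564736
d^3_{1,-3}(2.0128) = +0.564736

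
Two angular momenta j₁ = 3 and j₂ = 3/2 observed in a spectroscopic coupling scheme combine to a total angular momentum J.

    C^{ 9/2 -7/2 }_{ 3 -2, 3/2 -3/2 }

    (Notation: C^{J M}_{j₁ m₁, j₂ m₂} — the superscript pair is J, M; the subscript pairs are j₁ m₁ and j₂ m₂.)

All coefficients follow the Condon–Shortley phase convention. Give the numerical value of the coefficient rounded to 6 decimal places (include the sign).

+√(2/3) ≈ +0.816497

j₁+j₂−J=0  J+j₁−j₂=6  J−j₁+j₂=3  j₁+j₂+J+1=10
(j₁±m₁, j₂±m₂, J±M) = (1,5,0,3,1,8)
P² = 345600
sum k=0..0:
  [0] +1/720 = 1/720
S = 1/720
C² = P²·S² = 2/3 ; C = +0.816497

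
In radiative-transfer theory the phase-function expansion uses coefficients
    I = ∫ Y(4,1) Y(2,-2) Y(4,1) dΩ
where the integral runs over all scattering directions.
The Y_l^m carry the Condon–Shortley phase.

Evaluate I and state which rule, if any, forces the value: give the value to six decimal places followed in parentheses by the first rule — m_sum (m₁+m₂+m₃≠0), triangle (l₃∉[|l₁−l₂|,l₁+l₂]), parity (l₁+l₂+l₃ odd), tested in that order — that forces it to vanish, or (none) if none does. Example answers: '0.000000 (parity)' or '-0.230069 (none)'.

0.200662 (none)

Checks pass: Σm=0; 10 even; l₃=4∈[2,6].
(2·4+1)(2·2+1)(2·4+1) = 405
Δ: 2! 6! 2! / 11! → 1/13860
sum: t=0:+1/192 t=1:−1/36 t=2:+1/192 = -5/288
3j²(4 2 4; 0 0 0) = Δ·Π!·Σ² = 20/693  (sign -1)
sum: t=0:+1/144 = 1/144
3j²(4 2 4; 1 -2 1) = Δ·Π!·Σ² = 10/231  (sign -1)
combine: 4πI² = 405·20/693·10/231 = 3000/5929
take √, sign +1: I = 0.20066192
No selection rule forces the value: the integral is nonzero (none).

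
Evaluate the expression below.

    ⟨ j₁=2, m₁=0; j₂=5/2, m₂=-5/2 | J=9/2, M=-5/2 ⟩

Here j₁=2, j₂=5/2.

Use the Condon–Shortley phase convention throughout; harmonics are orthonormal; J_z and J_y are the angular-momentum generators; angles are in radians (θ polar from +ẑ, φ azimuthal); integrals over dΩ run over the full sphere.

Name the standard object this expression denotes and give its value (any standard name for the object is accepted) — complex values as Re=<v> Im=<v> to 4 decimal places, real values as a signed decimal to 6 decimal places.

This is a Clebsch–Gordan (vector-coupling) coefficient.
triangle: 0!·4!·5!/10! = 2880/3628800
(j±m)!: 2!·2!·0!·5!·2!·7! = 4838400
prefactor² = (2J+1)·Δ·N² = 38400
  k=0: +1/(0!·0!·2!·0!·2!·5!) = 1/480
Σ = 1/480  ⇒  CG² = 38400·(1/480)² = 1/6
CG = +√(1/6) = +0.408248

Clebsch–Gordan coefficient, +√(1/6) ≈ +0.408248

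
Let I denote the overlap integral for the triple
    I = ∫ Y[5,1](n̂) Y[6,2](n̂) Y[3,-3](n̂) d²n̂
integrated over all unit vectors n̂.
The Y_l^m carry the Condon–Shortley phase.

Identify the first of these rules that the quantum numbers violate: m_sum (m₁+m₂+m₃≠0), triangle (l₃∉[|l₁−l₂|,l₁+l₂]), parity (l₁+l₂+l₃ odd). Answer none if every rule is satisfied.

none

m₁+m₂+m₃ = 1 + 2 − 3 = 0  ✓
triangle: |5−6|=1 ≤ l₃=3 ≤ 5+6=11  ✓
parity: l₁+l₂+l₃ = 14 is even  ✓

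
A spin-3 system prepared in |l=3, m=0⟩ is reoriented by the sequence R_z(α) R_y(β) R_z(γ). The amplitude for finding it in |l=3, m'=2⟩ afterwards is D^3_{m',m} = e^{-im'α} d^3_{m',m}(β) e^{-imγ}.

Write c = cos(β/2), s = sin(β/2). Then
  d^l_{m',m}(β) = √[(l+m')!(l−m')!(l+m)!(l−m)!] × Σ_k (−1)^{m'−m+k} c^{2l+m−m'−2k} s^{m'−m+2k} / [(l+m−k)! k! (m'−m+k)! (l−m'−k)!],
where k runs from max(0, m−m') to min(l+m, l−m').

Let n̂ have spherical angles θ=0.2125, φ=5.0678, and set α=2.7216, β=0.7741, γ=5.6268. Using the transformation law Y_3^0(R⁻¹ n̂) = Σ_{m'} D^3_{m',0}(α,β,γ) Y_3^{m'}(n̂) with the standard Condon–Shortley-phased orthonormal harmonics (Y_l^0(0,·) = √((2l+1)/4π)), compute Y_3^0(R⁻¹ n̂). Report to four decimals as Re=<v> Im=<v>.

Re=-0.2724 Im=0.0000

Need the full column D^3_{m',0} for m'=−3..3 at α=2.7216, β=0.7741, γ=5.6268.
cos(β/2)=0.926027, sin(β/2)=0.377458
d^3_{-3,0}: single k=3 term ⇒ +0.190982;  D = -0.058410+0.181831i
d^3_{-2,0}: k∈[2..3] ⇒ +0.573842 -0.095342 = +0.478500;  D = +0.319386-0.356307i
d^3_{-1,0}: k∈[1..3] ⇒ +0.890383 -0.443802 +0.024579 = +0.471160;  D = -0.430212+0.192117i
d^3_{0,0}: k∈[0..3] ⇒ +0.630581 -0.942919 +0.156663 -0.002892 = -0.158567;  D = -0.158567+0.000000i
d^3_{1,0}: k∈[0..2] ⇒ -0.890383 +0.443802 -0.024579 = -0.471160;  D = +0.430212+0.192117i
d^3_{2,0}: k∈[0..1] ⇒ +0.573842 -0.095342 = +0.478500;  D = +0.319386+0.356307i
d^3_{3,0}: single k=0 term ⇒ -0.190982;  D = +0.058410+0.181831i
Y_3^{m'}(θ=0.2125,φ=5.0678) and Σ D·Y over m':
  (-0.0584+0.1818i)·(-0.0034-0.0019i)  (+0.3194-0.3563i)·(-0.0337+0.0290i)  (-0.4302+0.1921i)·(+0.0896+0.2414i)  (-0.1586+0.0000i)·(+0.6484+0.0000i)  (+0.4302+0.1921i)·(-0.0896+0.2414i)  (+0.3194+0.3563i)·(-0.0337-0.0290i)  (+0.0584+0.1818i)·(+0.0034-0.0019i)
Y_3^0(R⁻¹ n̂) = -0.272424+0.000000i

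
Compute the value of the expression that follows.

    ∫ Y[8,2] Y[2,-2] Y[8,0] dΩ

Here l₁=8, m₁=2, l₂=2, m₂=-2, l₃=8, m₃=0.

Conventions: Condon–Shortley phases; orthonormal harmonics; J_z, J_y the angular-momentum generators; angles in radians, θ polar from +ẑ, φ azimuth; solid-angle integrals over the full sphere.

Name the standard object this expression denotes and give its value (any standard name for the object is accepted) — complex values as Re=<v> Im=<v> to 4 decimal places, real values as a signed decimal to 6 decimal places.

This is a Gaunt coefficient — the integral of a triple product of spherical harmonics over the sphere.
Checks pass: Σm=0; 18 even; l₃=8∈[6,10].
(2·8+1)(2·2+1)(2·8+1) = 1445
Δ: 2! 14! 2! / 19! → 1/348840
sum: t=0:+1/116121600 t=1:−1/25401600 t=2:+1/116121600 = -1/45158400
3j²(8 2 8; 0 0 0) = Δ·Π!·Σ² = 24/1615  (sign -1)
sum: t=0:+1/116121600 = 1/116121600
3j²(8 2 8; 2 -2 0) = Δ·Π!·Σ² = 7/323  (sign +1)
combine: 4πI² = 1445·24/1615·7/323 = 168/361
take √, sign -1: I = -0.19244034

Gaunt coefficient, -0.192440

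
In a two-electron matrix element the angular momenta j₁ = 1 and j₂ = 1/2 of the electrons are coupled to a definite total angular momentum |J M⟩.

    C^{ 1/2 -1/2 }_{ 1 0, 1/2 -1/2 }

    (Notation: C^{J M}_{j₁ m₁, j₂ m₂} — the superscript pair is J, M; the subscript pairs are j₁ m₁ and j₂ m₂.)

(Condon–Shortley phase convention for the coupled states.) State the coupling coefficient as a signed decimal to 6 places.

j₁+j₂−J=1  J+j₁−j₂=1  J−j₁+j₂=0  j₁+j₂+J+1=3
(j₁±m₁, j₂±m₂, J±M) = (1,1,0,1,0,1)
P² = 1/3
sum k=0..0:
  [0] +1/1 = 1
S = 1
C² = P²·S² = 1/3 ; C = +0.577350

+√(1/3) = +0.577350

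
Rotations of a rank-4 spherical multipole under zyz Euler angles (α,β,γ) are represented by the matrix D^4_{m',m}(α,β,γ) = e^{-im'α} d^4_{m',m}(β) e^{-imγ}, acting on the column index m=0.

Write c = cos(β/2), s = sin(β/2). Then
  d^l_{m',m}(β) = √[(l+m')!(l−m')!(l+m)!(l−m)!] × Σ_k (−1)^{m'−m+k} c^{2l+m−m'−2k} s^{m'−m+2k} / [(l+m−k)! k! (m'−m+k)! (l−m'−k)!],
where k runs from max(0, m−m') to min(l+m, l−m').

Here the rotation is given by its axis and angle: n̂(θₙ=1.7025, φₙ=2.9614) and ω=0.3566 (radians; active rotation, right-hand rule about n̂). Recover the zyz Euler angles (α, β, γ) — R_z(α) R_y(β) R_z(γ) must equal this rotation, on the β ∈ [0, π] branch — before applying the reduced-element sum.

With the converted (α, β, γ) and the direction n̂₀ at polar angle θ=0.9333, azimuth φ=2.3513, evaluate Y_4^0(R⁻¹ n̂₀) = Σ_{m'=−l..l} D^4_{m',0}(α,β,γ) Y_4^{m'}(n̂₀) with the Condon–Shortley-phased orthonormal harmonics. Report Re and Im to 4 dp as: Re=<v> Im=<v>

Re=-0.3397 Im=0.0000

Axis–angle → zyz. n̂ = (sinθₙcosφₙ, sinθₙsinφₙ, cosθₙ) = (-0.975289, +0.177667, -0.131323), ω = 0.3566.
R = I cosω + sinω [n̂]ₓ + (1−cosω) n̂n̂ᵀ gives
  R = [+0.996929, +0.034943, +0.070079; -0.056745, +0.939075, +0.338996; -0.053964, -0.341932, +0.938174]
β = atan2(√(R₁₃²+R₂₃²), R₃₃) = 0.353479; α = atan2(R₂₃, R₁₃) mod 2π = 1.366942; γ = atan2(R₃₂, −R₃₁) mod 2π = 4.868920
Need the full column D^4_{m',0} for m'=−4..4 at α=1.3669, β=0.3535, γ=4.8689.
cos(β/2)=0.984422, sin(β/2)=0.175821
d^4_{-4,0}: single k=4 term ⇒ +0.007509;  D = +0.005148-0.005466i
d^4_{-3,0}: k∈[3..4] ⇒ +0.059454 -0.001897 = +0.057558;  D = -0.033047-0.047125i
d^4_{-2,0}: k∈[2..4] ⇒ +0.266901 -0.022704 +0.000272 = +0.244469;  D = -0.224430+0.096934i
d^4_{-1,0}: k∈[1..4] ⇒ +0.704458 -0.134829 +0.004301 -0.000023 = +0.573907;  D = +0.116185+0.562023i
d^4_{0,0}: k∈[0..4] ⇒ +0.881965 -0.450141 +0.032308 -0.000458 +0.000001 = +0.463674;  D = +0.463674+0.000000i
d^4_{1,0}: k∈[0..3] ⇒ -0.704458 +0.134829 -0.004301 +0.000023 = -0.573907;  D = -0.116185+0.562023i
d^4_{2,0}: k∈[0..2] ⇒ +0.266901 -0.022704 +0.000272 = +0.244469;  D = -0.224430-0.096934i
d^4_{3,0}: k∈[0..1] ⇒ -0.059454 +0.001897 = -0.057558;  D = +0.033047-0.047125i
d^4_{4,0}: single k=0 term ⇒ +0.007509;  D = +0.005148+0.005466i
Y_4^{m'}(θ=0.9333,φ=2.3513) and Σ D·Y over m':
  (+0.0051-0.0055i)·(-0.1845-0.0036i)  (-0.0330-0.0471i)·(+0.2773-0.2693i)  (-0.2244+0.0969i)·(-0.0031+0.3196i)  (+0.1162+0.5620i)·(+0.0828+0.0836i)  (+0.4637+0.0000i)·(-0.3422+0.0000i)  (-0.1162+0.5620i)·(-0.0828+0.0836i)  (-0.2244-0.0969i)·(-0.0031-0.3196i)  (+0.0330-0.0471i)·(-0.2773-0.2693i)  (+0.0051+0.0055i)·(-0.1845+0.0036i)
Y_4^0(R⁻¹ n̂) = -0.339680+0.000000i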